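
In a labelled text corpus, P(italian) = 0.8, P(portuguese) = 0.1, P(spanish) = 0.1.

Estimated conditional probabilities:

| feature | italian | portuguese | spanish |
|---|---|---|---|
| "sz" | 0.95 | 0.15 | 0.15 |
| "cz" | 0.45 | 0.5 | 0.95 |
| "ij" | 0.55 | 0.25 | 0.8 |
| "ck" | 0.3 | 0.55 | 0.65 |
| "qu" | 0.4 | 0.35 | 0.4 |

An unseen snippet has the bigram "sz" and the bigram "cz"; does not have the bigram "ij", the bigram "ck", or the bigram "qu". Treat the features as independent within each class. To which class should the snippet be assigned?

italian: 0.8 × 0.95 × 0.45 × (1−0.55) × (1−0.3) × (1−0.4) = 0.064638
portuguese: 0.1 × 0.15 × 0.5 × (1−0.25) × (1−0.55) × (1−0.35) = 0.0016453125
spanish: 0.1 × 0.15 × 0.95 × (1−0.8) × (1−0.65) × (1−0.4) = 0.0005985
Highest score → italian.

italian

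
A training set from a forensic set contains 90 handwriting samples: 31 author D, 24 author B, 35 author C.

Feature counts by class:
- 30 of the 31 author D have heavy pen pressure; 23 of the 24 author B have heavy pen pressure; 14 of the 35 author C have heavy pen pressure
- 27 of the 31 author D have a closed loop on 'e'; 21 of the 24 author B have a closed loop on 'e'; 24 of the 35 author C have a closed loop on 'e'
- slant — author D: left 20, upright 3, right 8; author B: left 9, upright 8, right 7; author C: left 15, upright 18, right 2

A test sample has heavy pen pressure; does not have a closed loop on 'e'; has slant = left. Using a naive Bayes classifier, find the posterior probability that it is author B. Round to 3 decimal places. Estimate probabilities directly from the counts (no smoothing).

0.197

author D: (31/90) × (30/31) × (4/31) × (20/31) ≈ 0.0277489
author B: (24/90) × (23/24) × (3/24) × (9/24) ≈ 0.0119792
author C: (35/90) × (14/35) × (11/35) × (15/35) ≈ 0.0209524
P(author B | x) = 0.0119792 / 0.0606805 ≈ 0.197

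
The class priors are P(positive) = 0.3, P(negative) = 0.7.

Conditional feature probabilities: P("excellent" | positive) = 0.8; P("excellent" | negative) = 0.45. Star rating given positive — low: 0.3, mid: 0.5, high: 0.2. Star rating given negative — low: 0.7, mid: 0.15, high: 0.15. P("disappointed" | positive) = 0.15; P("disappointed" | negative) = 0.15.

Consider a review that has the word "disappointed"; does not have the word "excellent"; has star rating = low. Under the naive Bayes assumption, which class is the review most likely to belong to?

positive: 0.3 × (1−0.8) × 0.3 × 0.15 = 0.0027
negative: 0.7 × (1−0.45) × 0.7 × 0.15 = 0.040425
Highest score → negative.

negative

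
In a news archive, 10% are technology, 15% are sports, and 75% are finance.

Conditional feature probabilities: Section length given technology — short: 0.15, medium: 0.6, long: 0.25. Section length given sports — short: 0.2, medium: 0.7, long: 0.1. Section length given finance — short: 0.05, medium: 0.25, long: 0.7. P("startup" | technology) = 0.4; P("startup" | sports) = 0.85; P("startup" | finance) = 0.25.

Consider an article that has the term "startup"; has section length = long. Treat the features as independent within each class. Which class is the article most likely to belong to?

finance

technology: 0.1 × 0.25 × 0.4 = 0.01
sports: 0.15 × 0.1 × 0.85 = 0.01275
finance: 0.75 × 0.7 × 0.25 = 0.13125
Highest score → finance.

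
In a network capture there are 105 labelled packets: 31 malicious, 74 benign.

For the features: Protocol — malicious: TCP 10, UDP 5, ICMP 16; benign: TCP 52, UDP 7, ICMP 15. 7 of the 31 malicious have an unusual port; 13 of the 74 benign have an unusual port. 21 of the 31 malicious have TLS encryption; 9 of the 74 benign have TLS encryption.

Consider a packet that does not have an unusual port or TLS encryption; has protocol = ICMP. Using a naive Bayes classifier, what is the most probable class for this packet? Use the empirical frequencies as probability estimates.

benign

malicious: (31/105) × (16/31) × (24/31) × (10/31) ≈ 0.0380556
benign: (74/105) × (15/74) × (61/74) × (65/74) ≈ 0.103438
Highest score → benign.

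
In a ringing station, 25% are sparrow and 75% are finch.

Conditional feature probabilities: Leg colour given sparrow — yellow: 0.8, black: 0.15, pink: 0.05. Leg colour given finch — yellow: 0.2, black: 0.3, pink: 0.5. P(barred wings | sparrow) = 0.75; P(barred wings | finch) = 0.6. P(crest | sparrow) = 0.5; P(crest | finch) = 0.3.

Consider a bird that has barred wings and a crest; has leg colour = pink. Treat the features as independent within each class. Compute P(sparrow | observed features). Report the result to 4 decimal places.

0.0649

sparrow: 0.25 × 0.05 × 0.75 × 0.5 = 0.0046875
finch: 0.75 × 0.5 × 0.6 × 0.3 = 0.0675
P(sparrow | x) = 0.0046875 / 0.0721875 ≈ 0.0649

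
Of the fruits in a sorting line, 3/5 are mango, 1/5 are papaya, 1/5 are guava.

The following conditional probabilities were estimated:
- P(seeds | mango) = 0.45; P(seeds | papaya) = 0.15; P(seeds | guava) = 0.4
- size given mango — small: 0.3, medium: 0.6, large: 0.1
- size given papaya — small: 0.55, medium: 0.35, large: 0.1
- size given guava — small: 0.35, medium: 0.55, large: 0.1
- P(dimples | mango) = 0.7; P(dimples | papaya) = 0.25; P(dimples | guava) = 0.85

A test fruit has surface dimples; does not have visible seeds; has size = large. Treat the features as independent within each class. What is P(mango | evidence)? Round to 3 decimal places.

0.615

mango: 0.6 × (1−0.45) × 0.1 × 0.7 = 0.0231
papaya: 0.2 × (1−0.15) × 0.1 × 0.25 = 0.00425
guava: 0.2 × (1−0.4) × 0.1 × 0.85 = 0.0102
P(mango | x) = 0.0231 / 0.03755 ≈ 0.615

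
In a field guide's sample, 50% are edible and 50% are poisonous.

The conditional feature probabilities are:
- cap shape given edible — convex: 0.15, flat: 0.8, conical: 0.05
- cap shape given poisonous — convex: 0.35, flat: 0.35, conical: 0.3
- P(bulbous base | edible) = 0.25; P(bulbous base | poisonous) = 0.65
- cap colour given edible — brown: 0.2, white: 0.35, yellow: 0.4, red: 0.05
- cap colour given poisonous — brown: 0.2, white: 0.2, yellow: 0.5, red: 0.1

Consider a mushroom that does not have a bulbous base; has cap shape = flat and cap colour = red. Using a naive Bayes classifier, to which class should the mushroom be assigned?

edible: 0.5 × 0.8 × (1−0.25) × 0.05 = 0.015
poisonous: 0.5 × 0.35 × (1−0.65) × 0.1 = 0.006125
Highest score → edible.

edible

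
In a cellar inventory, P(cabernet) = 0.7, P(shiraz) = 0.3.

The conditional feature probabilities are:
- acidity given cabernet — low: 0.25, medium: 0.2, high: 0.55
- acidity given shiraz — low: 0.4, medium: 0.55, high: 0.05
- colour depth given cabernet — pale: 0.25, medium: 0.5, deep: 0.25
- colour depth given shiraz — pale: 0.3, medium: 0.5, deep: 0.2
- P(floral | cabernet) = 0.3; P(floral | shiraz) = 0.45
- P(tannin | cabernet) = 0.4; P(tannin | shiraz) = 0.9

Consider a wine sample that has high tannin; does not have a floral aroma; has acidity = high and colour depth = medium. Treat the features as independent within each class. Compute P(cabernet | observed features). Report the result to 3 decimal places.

cabernet: 0.7 × 0.55 × 0.5 × (1−0.3) × 0.4 = 0.0539
shiraz: 0.3 × 0.05 × 0.5 × (1−0.45) × 0.9 = 0.0037125
P(cabernet | x) = 0.0539 / 0.0576125 ≈ 0.936

0.936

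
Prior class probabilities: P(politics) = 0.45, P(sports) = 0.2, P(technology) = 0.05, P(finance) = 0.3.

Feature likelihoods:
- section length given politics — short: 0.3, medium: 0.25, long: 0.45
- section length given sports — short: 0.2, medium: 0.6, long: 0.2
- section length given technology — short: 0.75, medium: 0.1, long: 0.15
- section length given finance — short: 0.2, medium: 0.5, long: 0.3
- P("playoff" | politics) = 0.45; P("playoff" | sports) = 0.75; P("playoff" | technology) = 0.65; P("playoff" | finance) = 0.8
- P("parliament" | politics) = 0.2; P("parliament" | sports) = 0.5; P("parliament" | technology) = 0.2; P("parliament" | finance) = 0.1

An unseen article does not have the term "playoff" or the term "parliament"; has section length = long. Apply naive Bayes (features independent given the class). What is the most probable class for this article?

politics

politics: 0.45 × 0.45 × (1−0.45) × (1−0.2) = 0.0891
sports: 0.2 × 0.2 × (1−0.75) × (1−0.5) = 0.005
technology: 0.05 × 0.15 × (1−0.65) × (1−0.2) = 0.0021
finance: 0.3 × 0.3 × (1−0.8) × (1−0.1) = 0.0162
Highest score → politics.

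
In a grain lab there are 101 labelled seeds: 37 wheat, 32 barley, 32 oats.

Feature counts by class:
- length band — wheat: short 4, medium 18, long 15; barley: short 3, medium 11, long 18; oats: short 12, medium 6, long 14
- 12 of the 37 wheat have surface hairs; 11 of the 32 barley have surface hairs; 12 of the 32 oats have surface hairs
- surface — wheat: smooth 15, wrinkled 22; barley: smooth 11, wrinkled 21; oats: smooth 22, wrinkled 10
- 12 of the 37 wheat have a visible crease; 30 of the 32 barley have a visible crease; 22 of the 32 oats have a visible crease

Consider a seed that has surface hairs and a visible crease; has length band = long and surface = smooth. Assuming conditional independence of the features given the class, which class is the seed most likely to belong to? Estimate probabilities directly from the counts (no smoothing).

oats

wheat: (37/101) × (15/37) × (12/37) × (15/37) × (12/37) ≈ 0.00633313
barley: (32/101) × (18/32) × (11/32) × (11/32) × (30/32) ≈ 0.0197428
oats: (32/101) × (14/32) × (12/32) × (22/32) × (22/32) ≈ 0.0245688
Highest score → oats.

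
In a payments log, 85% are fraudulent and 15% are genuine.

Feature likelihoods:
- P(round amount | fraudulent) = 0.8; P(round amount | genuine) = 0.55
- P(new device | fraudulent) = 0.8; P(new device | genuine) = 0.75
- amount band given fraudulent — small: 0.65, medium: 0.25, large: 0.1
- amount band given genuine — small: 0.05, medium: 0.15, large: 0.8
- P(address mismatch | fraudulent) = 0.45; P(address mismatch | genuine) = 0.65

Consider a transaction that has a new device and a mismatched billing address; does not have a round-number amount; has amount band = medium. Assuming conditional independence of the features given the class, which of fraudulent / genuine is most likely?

fraudulent

fraudulent: 0.85 × (1−0.8) × 0.8 × 0.25 × 0.45 = 0.0153
genuine: 0.15 × (1−0.55) × 0.75 × 0.15 × 0.65 = 0.0049359375
Highest score → fraudulent.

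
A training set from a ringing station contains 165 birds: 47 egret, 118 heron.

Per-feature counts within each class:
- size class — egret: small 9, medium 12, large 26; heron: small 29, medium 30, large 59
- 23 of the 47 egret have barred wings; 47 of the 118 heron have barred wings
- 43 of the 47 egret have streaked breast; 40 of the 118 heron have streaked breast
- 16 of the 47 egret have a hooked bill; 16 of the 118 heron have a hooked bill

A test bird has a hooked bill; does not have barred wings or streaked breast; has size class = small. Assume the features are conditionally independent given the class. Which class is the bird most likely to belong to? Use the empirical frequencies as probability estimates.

heron

egret: (47/165) × (9/47) × (24/47) × (4/47) × (16/47) ≈ 0.000806968
heron: (118/165) × (29/118) × (71/118) × (78/118) × (16/118) ≈ 0.00947853
Highest score → heron.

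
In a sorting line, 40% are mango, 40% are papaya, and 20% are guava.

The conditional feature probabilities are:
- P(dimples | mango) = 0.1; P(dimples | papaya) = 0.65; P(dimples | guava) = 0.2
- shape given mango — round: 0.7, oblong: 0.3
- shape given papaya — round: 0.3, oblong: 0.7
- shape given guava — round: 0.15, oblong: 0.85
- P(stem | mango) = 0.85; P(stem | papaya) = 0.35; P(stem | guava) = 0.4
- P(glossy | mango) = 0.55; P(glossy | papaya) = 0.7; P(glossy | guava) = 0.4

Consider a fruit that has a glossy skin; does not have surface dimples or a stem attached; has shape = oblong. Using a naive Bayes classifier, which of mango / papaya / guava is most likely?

mango: 0.4 × (1−0.1) × 0.3 × (1−0.85) × 0.55 = 0.00891
papaya: 0.4 × (1−0.65) × 0.7 × (1−0.35) × 0.7 = 0.04459
guava: 0.2 × (1−0.2) × 0.85 × (1−0.4) × 0.4 = 0.03264
Highest score → papaya.

papaya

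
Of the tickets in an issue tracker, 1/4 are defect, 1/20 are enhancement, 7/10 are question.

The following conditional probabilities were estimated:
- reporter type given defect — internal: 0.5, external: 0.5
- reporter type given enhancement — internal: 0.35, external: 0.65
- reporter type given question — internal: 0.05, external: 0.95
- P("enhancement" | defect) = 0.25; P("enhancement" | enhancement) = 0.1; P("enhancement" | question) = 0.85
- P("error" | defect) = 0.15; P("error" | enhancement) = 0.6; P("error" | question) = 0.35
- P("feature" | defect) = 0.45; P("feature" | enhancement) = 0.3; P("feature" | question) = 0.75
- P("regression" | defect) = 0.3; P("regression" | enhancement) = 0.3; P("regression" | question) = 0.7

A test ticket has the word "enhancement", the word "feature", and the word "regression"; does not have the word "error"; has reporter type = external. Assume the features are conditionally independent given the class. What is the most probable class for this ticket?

defect: 0.25 × 0.5 × 0.25 × (1−0.15) × 0.45 × 0.3 = 0.0035859375
enhancement: 0.05 × 0.65 × 0.1 × (1−0.6) × 0.3 × 0.3 = 0.000117
question: 0.7 × 0.95 × 0.85 × (1−0.35) × 0.75 × 0.7 = 0.1928915625
Highest score → question.

question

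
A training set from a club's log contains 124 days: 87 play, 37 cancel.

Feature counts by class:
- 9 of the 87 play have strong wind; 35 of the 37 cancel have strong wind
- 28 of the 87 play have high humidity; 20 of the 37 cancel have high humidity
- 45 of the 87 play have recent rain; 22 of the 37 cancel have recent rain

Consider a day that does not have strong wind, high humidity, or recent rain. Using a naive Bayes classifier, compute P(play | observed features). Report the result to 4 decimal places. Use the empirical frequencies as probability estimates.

0.9856

play: (87/124) × (78/87) × (59/87) × (42/87) ≈ 0.205938
cancel: (37/124) × (2/37) × (17/37) × (15/37) ≈ 0.00300431
P(play | x) = 0.205938 / 0.20894231 ≈ 0.9856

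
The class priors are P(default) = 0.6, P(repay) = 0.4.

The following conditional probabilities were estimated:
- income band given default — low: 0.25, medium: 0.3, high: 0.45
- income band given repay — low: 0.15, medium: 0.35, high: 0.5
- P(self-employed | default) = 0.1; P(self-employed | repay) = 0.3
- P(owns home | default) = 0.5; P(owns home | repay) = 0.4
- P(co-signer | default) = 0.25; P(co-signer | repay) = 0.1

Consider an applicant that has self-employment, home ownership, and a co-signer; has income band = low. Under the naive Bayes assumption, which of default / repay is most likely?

default

default: 0.6 × 0.25 × 0.1 × 0.5 × 0.25 = 0.001875
repay: 0.4 × 0.15 × 0.3 × 0.4 × 0.1 = 0.00072
Highest score → default.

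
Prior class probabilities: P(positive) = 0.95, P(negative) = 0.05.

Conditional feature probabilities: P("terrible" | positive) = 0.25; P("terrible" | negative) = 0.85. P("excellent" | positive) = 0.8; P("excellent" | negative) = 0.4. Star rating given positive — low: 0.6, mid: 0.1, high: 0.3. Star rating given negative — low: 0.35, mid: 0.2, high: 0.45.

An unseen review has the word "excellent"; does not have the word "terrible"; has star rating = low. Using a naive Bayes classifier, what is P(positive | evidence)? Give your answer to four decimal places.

positive: 0.95 × (1−0.25) × 0.8 × 0.6 = 0.342
negative: 0.05 × (1−0.85) × 0.4 × 0.35 = 0.00105
P(positive | x) = 0.342 / 0.34305 ≈ 0.9969

0.9969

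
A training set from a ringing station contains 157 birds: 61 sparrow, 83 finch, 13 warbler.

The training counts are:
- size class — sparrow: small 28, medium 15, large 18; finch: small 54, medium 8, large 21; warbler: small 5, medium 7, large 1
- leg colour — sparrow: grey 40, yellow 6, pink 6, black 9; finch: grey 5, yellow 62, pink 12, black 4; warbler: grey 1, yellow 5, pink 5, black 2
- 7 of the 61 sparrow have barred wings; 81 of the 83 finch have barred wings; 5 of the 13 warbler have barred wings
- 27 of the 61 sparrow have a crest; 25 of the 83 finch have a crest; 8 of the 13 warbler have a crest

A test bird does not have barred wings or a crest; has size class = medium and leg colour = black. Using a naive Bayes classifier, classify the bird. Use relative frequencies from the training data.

sparrow

sparrow: (61/157) × (15/61) × (9/61) × (54/61) × (34/61) ≈ 0.00695532
finch: (83/157) × (8/83) × (4/83) × (2/83) × (58/83) ≈ 0.0000413499
warbler: (13/157) × (7/13) × (2/13) × (8/13) × (5/13) ≈ 0.00162352
Highest score → sparrow.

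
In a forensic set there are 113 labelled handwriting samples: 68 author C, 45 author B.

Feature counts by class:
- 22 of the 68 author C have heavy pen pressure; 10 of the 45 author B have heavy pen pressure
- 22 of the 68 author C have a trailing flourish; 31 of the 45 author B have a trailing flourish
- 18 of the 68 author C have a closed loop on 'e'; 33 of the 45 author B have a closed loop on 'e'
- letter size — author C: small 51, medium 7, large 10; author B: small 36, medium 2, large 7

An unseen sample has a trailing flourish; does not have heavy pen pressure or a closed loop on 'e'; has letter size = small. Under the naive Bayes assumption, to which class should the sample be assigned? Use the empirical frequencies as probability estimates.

author C: (68/113) × (46/68) × (22/68) × (50/68) × (51/68) ≈ 0.0726299
author B: (45/113) × (35/45) × (31/45) × (12/45) × (36/45) ≈ 0.0455195
Highest score → author C.

author C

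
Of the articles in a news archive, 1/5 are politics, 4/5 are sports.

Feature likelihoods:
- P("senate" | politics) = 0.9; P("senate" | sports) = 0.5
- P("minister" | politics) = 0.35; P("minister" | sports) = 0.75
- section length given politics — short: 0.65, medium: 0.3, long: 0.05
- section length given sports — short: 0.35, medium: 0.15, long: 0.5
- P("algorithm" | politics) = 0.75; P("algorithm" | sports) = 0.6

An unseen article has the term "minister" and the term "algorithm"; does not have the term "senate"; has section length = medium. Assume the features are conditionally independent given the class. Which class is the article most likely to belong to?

politics: 0.2 × (1−0.9) × 0.35 × 0.3 × 0.75 = 0.001575
sports: 0.8 × (1−0.5) × 0.75 × 0.15 × 0.6 = 0.027
Highest score → sports.

sports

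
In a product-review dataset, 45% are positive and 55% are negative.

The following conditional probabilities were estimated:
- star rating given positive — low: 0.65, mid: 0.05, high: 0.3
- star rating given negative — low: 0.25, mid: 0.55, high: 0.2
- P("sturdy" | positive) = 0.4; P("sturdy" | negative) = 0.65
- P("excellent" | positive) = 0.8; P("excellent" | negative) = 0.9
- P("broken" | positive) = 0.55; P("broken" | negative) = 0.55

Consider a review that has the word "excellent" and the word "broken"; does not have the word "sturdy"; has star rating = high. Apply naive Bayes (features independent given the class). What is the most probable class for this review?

positive: 0.45 × 0.3 × (1−0.4) × 0.8 × 0.55 = 0.03564
negative: 0.55 × 0.2 × (1−0.65) × 0.9 × 0.55 = 0.0190575
Highest score → positive.

positive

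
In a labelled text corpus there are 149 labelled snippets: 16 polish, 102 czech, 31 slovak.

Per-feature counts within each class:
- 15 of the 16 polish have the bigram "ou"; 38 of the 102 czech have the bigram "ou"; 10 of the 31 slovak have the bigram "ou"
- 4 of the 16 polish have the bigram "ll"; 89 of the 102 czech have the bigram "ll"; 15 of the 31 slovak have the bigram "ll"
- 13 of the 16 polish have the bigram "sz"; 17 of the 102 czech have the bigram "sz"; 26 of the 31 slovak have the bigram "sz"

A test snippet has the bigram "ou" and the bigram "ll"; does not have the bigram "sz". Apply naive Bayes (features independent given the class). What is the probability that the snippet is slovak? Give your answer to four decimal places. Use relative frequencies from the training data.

0.0268

polish: (16/149) × (15/16) × (4/16) × (3/16) ≈ 0.00471896
czech: (102/149) × (38/102) × (89/102) × (85/102) ≈ 0.185441
slovak: (31/149) × (10/31) × (15/31) × (5/31) ≈ 0.00523783
P(slovak | x) = 0.00523783 / 0.19539779 ≈ 0.0268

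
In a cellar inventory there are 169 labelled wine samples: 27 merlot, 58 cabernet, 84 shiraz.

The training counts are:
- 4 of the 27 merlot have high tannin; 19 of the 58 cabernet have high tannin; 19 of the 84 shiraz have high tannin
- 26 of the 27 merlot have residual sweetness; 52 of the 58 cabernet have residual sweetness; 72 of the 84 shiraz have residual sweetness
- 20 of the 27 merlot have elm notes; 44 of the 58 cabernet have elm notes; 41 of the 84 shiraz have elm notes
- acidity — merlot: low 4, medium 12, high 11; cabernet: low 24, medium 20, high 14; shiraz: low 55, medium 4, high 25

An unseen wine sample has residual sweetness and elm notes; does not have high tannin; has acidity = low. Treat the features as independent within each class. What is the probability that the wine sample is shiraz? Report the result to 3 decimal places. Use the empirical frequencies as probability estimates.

0.570

merlot: (27/169) × (23/27) × (26/27) × (20/27) × (4/27) ≈ 0.0143818
cabernet: (58/169) × (39/58) × (52/58) × (44/58) × (24/58) ≈ 0.0649473
shiraz: (84/169) × (65/84) × (72/84) × (41/84) × (55/84) ≈ 0.105358
P(shiraz | x) = 0.105358 / 0.1846871 ≈ 0.570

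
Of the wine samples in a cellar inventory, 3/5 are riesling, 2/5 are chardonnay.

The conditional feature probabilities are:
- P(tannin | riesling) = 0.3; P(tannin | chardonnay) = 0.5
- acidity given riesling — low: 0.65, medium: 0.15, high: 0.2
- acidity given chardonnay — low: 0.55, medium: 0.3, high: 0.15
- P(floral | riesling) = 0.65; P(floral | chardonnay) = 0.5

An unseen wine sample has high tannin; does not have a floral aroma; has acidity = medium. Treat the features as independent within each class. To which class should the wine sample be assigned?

riesling: 0.6 × 0.3 × 0.15 × (1−0.65) = 0.00945
chardonnay: 0.4 × 0.5 × 0.3 × (1−0.5) = 0.03
Highest score → chardonnay.

chardonnay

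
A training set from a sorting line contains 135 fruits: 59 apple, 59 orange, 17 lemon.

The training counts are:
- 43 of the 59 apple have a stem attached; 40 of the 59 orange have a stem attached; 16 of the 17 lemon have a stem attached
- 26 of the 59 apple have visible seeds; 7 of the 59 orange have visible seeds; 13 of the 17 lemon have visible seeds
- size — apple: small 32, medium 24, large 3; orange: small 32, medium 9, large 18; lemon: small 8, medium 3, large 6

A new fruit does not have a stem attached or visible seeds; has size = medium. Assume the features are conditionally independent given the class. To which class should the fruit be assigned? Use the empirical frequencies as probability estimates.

apple: (59/135) × (16/59) × (33/59) × (24/59) ≈ 0.0269654
orange: (59/135) × (19/59) × (52/59) × (9/59) ≈ 0.0189218
lemon: (17/135) × (1/17) × (4/17) × (3/17) ≈ 0.000307574
Highest score → apple.

apple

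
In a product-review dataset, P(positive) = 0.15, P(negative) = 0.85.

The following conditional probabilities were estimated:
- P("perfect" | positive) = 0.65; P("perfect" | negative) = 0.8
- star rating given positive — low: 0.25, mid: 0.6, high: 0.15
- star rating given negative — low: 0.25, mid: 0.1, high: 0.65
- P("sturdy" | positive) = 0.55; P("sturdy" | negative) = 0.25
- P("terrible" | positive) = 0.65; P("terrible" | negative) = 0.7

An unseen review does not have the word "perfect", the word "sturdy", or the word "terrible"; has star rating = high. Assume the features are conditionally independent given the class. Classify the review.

negative

positive: 0.15 × (1−0.65) × 0.15 × (1−0.55) × (1−0.65) = 0.0012403125
negative: 0.85 × (1−0.8) × 0.65 × (1−0.25) × (1−0.7) = 0.0248625
Highest score → negative.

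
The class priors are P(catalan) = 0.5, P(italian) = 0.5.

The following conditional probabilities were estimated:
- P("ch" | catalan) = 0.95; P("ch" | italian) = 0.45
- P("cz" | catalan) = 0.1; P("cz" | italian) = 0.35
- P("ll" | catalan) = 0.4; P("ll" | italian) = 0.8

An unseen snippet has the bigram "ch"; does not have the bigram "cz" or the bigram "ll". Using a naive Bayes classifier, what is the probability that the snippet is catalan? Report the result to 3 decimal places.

0.898

catalan: 0.5 × 0.95 × (1−0.1) × (1−0.4) = 0.2565
italian: 0.5 × 0.45 × (1−0.35) × (1−0.8) = 0.02925
P(catalan | x) = 0.2565 / 0.28575 ≈ 0.898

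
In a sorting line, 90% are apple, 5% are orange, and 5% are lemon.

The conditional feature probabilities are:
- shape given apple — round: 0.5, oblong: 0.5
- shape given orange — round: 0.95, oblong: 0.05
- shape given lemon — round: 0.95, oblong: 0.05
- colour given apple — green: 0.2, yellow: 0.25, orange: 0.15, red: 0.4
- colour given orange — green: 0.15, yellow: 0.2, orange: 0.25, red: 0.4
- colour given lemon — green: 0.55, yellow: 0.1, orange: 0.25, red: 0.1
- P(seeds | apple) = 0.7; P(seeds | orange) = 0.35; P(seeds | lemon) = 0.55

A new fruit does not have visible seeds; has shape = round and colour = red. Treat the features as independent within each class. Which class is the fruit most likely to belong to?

apple

apple: 0.9 × 0.5 × 0.4 × (1−0.7) = 0.054
orange: 0.05 × 0.95 × 0.4 × (1−0.35) = 0.01235
lemon: 0.05 × 0.95 × 0.1 × (1−0.55) = 0.0021375
Highest score → apple.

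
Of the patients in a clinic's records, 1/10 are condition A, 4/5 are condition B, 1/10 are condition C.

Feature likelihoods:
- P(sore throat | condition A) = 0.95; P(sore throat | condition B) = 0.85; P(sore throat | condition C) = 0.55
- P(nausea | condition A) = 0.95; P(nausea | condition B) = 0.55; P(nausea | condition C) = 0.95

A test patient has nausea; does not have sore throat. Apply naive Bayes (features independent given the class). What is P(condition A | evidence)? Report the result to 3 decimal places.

0.042

condition A: 0.1 × (1−0.95) × 0.95 = 0.00475
condition B: 0.8 × (1−0.85) × 0.55 = 0.066
condition C: 0.1 × (1−0.55) × 0.95 = 0.04275
P(condition A | x) = 0.00475 / 0.1135 ≈ 0.042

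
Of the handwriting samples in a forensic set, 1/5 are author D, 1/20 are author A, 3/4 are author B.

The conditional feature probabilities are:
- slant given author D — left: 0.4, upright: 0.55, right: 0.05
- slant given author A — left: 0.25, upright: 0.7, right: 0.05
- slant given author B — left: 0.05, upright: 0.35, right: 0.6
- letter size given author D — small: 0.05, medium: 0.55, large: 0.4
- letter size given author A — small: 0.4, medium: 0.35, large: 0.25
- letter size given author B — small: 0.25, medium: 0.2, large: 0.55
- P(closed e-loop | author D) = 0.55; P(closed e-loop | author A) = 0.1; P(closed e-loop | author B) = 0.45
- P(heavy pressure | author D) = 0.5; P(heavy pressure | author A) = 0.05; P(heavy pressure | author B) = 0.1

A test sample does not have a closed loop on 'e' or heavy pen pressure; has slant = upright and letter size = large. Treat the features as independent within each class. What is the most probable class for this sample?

author B

author D: 0.2 × 0.55 × 0.4 × (1−0.55) × (1−0.5) = 0.0099
author A: 0.05 × 0.7 × 0.25 × (1−0.1) × (1−0.05) = 0.00748125
author B: 0.75 × 0.35 × 0.55 × (1−0.45) × (1−0.1) = 0.071465625
Highest score → author B.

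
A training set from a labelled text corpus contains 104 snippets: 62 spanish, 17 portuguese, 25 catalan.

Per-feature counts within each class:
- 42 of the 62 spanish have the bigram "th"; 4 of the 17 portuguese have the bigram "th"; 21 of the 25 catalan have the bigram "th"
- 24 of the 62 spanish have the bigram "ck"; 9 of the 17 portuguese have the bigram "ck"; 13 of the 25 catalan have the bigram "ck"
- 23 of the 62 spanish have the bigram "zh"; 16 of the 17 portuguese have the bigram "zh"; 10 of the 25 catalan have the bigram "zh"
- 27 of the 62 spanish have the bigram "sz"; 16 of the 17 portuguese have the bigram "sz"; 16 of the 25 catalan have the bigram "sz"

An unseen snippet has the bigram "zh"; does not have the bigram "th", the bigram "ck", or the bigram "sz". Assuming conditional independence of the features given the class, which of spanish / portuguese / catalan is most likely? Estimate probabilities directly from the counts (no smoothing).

spanish

spanish: (62/104) × (20/62) × (38/62) × (23/62) × (35/62) ≈ 0.0246832
portuguese: (17/104) × (13/17) × (8/17) × (16/17) × (1/17) ≈ 0.00325667
catalan: (25/104) × (4/25) × (12/25) × (10/25) × (9/25) ≈ 0.00265846
Highest score → spanish.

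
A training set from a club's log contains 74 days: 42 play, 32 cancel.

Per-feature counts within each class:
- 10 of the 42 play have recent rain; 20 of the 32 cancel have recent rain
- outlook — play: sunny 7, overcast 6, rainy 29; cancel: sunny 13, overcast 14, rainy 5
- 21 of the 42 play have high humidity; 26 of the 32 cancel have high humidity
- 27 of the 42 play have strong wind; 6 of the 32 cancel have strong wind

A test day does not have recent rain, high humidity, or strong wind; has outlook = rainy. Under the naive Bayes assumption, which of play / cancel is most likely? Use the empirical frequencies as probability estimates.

play: (42/74) × (32/42) × (29/42) × (21/42) × (15/42) ≈ 0.0533186
cancel: (32/74) × (12/32) × (5/32) × (6/32) × (26/32) ≈ 0.00386006
Highest score → play.

play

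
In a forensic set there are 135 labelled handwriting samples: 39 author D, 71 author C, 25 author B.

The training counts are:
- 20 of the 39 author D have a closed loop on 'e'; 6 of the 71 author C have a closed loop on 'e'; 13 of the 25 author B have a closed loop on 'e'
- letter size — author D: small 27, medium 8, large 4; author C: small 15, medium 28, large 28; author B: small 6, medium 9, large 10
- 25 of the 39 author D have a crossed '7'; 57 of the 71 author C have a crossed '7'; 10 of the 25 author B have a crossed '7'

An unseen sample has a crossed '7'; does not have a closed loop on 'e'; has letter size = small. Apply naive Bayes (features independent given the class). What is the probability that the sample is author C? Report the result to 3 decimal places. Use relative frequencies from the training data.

0.535

author D: (39/135) × (19/39) × (27/39) × (25/39) ≈ 0.0624589
author C: (71/135) × (65/71) × (15/71) × (57/71) ≈ 0.0816637
author B: (25/135) × (12/25) × (6/25) × (10/25) ≈ 0.00853333
P(author C | x) = 0.0816637 / 0.15265593 ≈ 0.535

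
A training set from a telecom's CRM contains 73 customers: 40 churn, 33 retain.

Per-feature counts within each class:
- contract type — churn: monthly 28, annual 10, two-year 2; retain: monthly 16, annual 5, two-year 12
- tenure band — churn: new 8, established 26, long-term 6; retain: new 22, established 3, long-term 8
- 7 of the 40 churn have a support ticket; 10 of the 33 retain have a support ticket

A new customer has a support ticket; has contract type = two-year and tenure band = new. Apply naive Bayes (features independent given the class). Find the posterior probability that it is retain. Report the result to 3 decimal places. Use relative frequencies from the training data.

churn: (40/73) × (2/40) × (8/40) × (7/40) ≈ 0.000958904
retain: (33/73) × (12/33) × (22/33) × (10/33) ≈ 0.0332088
P(retain | x) = 0.0332088 / 0.034167704 ≈ 0.972

0.972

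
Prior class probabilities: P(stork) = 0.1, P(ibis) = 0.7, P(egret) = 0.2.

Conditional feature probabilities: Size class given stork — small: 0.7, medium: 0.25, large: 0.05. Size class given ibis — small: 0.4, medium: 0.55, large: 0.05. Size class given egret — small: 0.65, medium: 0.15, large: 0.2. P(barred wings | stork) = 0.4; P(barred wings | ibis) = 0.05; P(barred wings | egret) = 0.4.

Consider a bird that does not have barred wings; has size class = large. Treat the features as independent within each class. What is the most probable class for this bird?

stork: 0.1 × 0.05 × (1−0.4) = 0.003
ibis: 0.7 × 0.05 × (1−0.05) = 0.03325
egret: 0.2 × 0.2 × (1−0.4) = 0.024
Highest score → ibis.

ibis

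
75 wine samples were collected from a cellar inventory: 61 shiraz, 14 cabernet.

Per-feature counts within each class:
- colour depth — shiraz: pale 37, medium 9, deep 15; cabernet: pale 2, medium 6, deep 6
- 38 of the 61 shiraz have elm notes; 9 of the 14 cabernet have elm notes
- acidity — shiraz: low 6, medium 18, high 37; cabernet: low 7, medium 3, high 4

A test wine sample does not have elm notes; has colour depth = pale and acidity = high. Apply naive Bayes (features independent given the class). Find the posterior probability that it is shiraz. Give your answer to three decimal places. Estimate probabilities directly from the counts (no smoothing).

shiraz: (61/75) × (37/61) × (23/61) × (37/61) ≈ 0.112826
cabernet: (14/75) × (2/14) × (5/14) × (4/14) ≈ 0.00272109
P(shiraz | x) = 0.112826 / 0.11554709 ≈ 0.976

0.976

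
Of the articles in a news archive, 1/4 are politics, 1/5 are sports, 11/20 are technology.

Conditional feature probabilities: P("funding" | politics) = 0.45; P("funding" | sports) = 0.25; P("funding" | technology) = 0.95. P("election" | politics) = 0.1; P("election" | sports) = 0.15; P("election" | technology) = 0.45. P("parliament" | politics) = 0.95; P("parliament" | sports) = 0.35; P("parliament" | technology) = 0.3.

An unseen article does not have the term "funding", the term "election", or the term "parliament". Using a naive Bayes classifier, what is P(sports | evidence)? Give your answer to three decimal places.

politics: 0.25 × (1−0.45) × (1−0.1) × (1−0.95) = 0.0061875
sports: 0.2 × (1−0.25) × (1−0.15) × (1−0.35) = 0.082875
technology: 0.55 × (1−0.95) × (1−0.45) × (1−0.3) = 0.0105875
P(sports | x) = 0.082875 / 0.09965 ≈ 0.832

0.832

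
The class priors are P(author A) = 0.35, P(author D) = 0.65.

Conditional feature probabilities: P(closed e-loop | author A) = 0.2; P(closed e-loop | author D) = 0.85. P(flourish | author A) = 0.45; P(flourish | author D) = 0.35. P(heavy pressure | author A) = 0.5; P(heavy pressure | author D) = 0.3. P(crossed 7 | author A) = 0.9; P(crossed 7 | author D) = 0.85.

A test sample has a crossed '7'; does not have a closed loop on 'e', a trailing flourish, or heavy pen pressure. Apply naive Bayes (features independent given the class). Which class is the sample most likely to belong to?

author A: 0.35 × (1−0.2) × (1−0.45) × (1−0.5) × 0.9 = 0.0693
author D: 0.65 × (1−0.85) × (1−0.35) × (1−0.3) × 0.85 = 0.037708125
Highest score → author A.

author A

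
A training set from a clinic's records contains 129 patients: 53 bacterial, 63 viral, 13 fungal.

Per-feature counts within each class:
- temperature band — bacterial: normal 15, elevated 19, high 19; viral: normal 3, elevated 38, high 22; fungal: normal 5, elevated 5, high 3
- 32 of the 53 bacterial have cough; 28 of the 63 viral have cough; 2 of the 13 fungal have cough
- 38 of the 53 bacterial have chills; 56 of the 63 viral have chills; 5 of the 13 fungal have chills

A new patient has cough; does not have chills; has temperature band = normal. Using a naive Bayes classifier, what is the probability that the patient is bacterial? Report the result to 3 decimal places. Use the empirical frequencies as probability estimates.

0.805

bacterial: (53/129) × (15/53) × (32/53) × (15/53) ≈ 0.0198697
viral: (63/129) × (3/63) × (28/63) × (7/63) ≈ 0.00114844
fungal: (13/129) × (5/13) × (2/13) × (8/13) ≈ 0.00366956
P(bacterial | x) = 0.0198697 / 0.0246877 ≈ 0.805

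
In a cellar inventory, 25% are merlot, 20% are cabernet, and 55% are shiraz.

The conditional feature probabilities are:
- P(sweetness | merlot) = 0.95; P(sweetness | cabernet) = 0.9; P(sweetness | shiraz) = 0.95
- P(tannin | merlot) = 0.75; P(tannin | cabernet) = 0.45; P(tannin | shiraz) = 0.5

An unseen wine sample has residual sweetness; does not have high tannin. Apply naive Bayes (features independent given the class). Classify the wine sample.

shiraz

merlot: 0.25 × 0.95 × (1−0.75) = 0.059375
cabernet: 0.2 × 0.9 × (1−0.45) = 0.099
shiraz: 0.55 × 0.95 × (1−0.5) = 0.26125
Highest score → shiraz.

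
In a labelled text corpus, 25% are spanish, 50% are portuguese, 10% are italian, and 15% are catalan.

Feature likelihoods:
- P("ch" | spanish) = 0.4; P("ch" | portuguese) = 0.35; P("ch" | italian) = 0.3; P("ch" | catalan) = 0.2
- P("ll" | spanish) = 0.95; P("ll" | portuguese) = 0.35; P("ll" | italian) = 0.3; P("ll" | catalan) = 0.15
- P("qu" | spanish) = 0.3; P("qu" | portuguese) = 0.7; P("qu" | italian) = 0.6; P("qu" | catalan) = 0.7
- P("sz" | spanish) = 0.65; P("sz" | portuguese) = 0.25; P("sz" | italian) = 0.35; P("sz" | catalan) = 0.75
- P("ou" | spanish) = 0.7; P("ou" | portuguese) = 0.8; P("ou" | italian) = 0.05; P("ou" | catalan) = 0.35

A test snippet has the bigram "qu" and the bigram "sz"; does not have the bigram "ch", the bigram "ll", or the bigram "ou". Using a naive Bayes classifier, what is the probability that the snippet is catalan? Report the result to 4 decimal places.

0.6641

spanish: 0.25 × (1−0.4) × (1−0.95) × 0.3 × 0.65 × (1−0.7) = 0.00043875
portuguese: 0.5 × (1−0.35) × (1−0.35) × 0.7 × 0.25 × (1−0.8) = 0.00739375
italian: 0.1 × (1−0.3) × (1−0.3) × 0.6 × 0.35 × (1−0.05) = 0.0097755
catalan: 0.15 × (1−0.2) × (1−0.15) × 0.7 × 0.75 × (1−0.35) = 0.0348075
P(catalan | x) = 0.0348075 / 0.0524155 ≈ 0.6641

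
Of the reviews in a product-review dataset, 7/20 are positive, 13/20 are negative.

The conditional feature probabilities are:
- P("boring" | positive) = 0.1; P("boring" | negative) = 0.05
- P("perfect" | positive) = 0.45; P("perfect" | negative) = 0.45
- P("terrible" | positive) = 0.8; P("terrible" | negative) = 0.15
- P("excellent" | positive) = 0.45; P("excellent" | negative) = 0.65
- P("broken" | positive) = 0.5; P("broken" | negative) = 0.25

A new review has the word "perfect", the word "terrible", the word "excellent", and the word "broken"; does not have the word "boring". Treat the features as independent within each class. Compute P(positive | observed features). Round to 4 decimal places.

positive: 0.35 × (1−0.1) × 0.45 × 0.8 × 0.45 × 0.5 = 0.025515
negative: 0.65 × (1−0.05) × 0.45 × 0.15 × 0.65 × 0.25 = 0.006773203125
P(positive | x) = 0.025515 / 0.032288203125 ≈ 0.7902

0.7902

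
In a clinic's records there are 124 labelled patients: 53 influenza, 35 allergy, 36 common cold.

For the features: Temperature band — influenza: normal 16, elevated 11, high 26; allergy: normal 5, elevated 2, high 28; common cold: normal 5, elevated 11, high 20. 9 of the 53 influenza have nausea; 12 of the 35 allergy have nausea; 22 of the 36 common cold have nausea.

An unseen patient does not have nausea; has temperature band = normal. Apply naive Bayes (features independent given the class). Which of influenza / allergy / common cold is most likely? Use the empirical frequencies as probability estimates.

influenza

influenza: (53/124) × (16/53) × (44/53) ≈ 0.107121
allergy: (35/124) × (5/35) × (23/35) ≈ 0.0264977
common cold: (36/124) × (5/36) × (14/36) ≈ 0.015681
Highest score → influenza.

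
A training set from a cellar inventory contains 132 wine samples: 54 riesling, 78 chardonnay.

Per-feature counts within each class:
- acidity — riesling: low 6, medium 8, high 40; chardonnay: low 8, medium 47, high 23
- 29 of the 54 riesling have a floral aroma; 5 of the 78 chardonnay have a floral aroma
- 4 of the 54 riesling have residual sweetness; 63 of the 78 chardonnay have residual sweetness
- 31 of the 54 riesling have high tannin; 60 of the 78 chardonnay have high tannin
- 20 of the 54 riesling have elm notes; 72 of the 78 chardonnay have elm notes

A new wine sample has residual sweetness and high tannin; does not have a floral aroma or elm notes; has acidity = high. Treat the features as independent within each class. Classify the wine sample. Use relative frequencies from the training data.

chardonnay

riesling: (54/132) × (40/54) × (25/54) × (4/54) × (31/54) × (34/54) ≈ 0.00375623
chardonnay: (78/132) × (23/78) × (73/78) × (63/78) × (60/78) × (6/78) ≈ 0.00779366
Highest score → chardonnay.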